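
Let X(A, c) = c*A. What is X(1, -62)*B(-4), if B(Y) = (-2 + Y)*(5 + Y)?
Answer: 372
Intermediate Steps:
X(A, c) = A*c
X(1, -62)*B(-4) = (1*(-62))*(-10 + (-4)² + 3*(-4)) = -62*(-10 + 16 - 12) = -62*(-6) = 372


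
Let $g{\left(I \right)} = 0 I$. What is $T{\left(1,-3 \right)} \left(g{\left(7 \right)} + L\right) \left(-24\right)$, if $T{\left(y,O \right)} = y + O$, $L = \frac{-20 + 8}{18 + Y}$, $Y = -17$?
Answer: $-576$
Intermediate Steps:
$g{\left(I \right)} = 0$
$L = -12$ ($L = \frac{-20 + 8}{18 - 17} = - \frac{12}{1} = \left(-12\right) 1 = -12$)
$T{\left(y,O \right)} = O + y$
$T{\left(1,-3 \right)} \left(g{\left(7 \right)} + L\right) \left(-24\right) = \left(-3 + 1\right) \left(0 - 12\right) \left(-24\right) = - 2 \left(\left(-12\right) \left(-24\right)\right) = \left(-2\right) 288 = -576$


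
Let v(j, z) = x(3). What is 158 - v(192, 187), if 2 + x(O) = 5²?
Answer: 135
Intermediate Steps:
x(O) = 23 (x(O) = -2 + 5² = -2 + 25 = 23)
v(j, z) = 23
158 - v(192, 187) = 158 - 1*23 = 158 - 23 = 135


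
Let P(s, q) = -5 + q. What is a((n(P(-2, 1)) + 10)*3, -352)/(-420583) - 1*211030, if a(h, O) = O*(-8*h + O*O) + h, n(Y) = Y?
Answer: -88712066988/420583 ≈ -2.1093e+5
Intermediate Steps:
a(h, O) = h + O*(O² - 8*h) (a(h, O) = O*(-8*h + O²) + h = O*(O² - 8*h) + h = h + O*(O² - 8*h))
a((n(P(-2, 1)) + 10)*3, -352)/(-420583) - 1*211030 = (((-5 + 1) + 10)*3 + (-352)³ - 8*(-352)*((-5 + 1) + 10)*3)/(-420583) - 1*211030 = ((-4 + 10)*3 - 43614208 - 8*(-352)*(-4 + 10)*3)*(-1/420583) - 211030 = (6*3 - 43614208 - 8*(-352)*6*3)*(-1/420583) - 211030 = (18 - 43614208 - 8*(-352)*18)*(-1/420583) - 211030 = (18 - 43614208 + 50688)*(-1/420583) - 211030 = -43563502*(-1/420583) - 211030 = 43563502/420583 - 211030 = -88712066988/420583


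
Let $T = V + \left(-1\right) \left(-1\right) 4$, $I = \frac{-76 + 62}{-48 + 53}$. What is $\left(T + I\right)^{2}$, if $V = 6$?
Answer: $\frac{1296}{25} \approx 51.84$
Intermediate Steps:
$I = - \frac{14}{5} \approx -2.8$
$T = 10$ ($T = 6 + \left(-1\right) \left(-1\right) 4 = 6 + 1 \cdot 4 = 6 + 4 = 10$)
$\left(T + I\right)^{2} = \left(10 - \frac{14}{5}\right)^{2} = \left(\frac{36}{5}\right)^{2} = \frac{1296}{25}$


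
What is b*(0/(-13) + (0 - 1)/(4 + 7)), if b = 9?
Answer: -9/11 ≈ -0.81818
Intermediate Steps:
b*(0/(-13) + (0 - 1)/(4 + 7)) = 9*(0/(-13) + (0 - 1)/(4 + 7)) = 9*(0*(-1/13) - 1/11) = 9*(0 - 1*1/11) = 9*(0 - 1/11) = 9*(-1/11) = -9/11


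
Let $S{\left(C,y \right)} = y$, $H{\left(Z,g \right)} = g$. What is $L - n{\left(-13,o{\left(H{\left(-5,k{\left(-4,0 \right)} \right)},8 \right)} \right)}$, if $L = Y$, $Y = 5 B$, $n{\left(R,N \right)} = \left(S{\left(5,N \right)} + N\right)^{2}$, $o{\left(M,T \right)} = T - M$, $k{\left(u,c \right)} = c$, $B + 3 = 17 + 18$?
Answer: $-96$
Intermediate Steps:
$B = 32$ ($B = -3 + \left(17 + 18\right) = -3 + 35 = 32$)
$n{\left(R,N \right)} = 4 N^{2}$ ($n{\left(R,N \right)} = \left(N + N\right)^{2} = \left(2 N\right)^{2} = 4 N^{2}$)
$Y = 160$ ($Y = 5 \cdot 32 = 160$)
$L = 160$
$L - n{\left(-13,o{\left(H{\left(-5,k{\left(-4,0 \right)} \right)},8 \right)} \right)} = 160 - 4 \left(8 - 0\right)^{2} = 160 - 4 \left(8 + 0\right)^{2} = 160 - 4 \cdot 8^{2} = 160 - 4 \cdot 64 = 160 - 256 = -96$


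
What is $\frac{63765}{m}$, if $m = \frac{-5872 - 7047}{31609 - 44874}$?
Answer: $\frac{845842725}{12919} \approx 65473.0$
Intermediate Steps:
$m = \frac{12919}{13265}$ ($m = - \frac{12919}{-13265} = \left(-12919\right) \left(- \frac{1}{13265}\right) = \frac{12919}{13265} \approx 0.97392$)
$\frac{63765}{m} = \frac{63765}{\frac{12919}{13265}} = 63765 \cdot \frac{13265}{12919} = \frac{845842725}{12919}$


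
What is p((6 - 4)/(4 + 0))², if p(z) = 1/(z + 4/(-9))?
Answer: 324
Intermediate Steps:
p(z) = 1/(-4/9 + z) (p(z) = 1/(z + 4*(-⅑)) = 1/(z - 4/9) = 1/(-4/9 + z))
p((6 - 4)/(4 + 0))² = (9/(-4 + 9*((6 - 4)/(4 + 0))))² = (9/(-4 + 9*(2/4)))² = (9/(-4 + 9*(2*(¼))))² = (9/(-4 + 9*(½)))² = (9/(-4 + 9/2))² = (9/(½))² = (9*2)² = 18² = 324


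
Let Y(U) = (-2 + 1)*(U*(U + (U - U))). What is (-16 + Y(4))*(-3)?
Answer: 96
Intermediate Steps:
Y(U) = -U**2 (Y(U) = -U*(U + 0) = -U*U = -U**2)
(-16 + Y(4))*(-3) = (-16 - 1*4**2)*(-3) = (-16 - 1*16)*(-3) = (-16 - 16)*(-3) = -32*(-3) = 96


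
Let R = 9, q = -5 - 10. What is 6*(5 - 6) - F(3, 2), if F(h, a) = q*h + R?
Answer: 30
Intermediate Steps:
q = -15
F(h, a) = 9 - 15*h (F(h, a) = -15*h + 9 = 9 - 15*h)
6*(5 - 6) - F(3, 2) = 6*(5 - 6) - (9 - 15*3) = 6*(-1) - (9 - 45) = -6 - 1*(-36) = -6 + 36 = 30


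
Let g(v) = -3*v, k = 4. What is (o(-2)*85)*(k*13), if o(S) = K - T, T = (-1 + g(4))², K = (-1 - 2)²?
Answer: -707200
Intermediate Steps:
K = 9 (K = (-3)² = 9)
T = 169 (T = (-1 - 3*4)² = (-1 - 12)² = (-13)² = 169)
o(S) = -160 (o(S) = 9 - 1*169 = 9 - 169 = -160)
(o(-2)*85)*(k*13) = (-160*85)*(4*13) = -13600*52 = -707200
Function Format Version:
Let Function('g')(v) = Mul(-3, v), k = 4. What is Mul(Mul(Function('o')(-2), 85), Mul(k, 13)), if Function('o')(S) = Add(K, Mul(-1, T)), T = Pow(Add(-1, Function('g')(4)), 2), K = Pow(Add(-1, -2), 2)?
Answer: -707200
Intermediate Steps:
K = 9 (K = Pow(-3, 2) = 9)
T = 169 (T = Pow(Add(-1, Mul(-3, 4)), 2) = Pow(Add(-1, -12), 2) = Pow(-13, 2) = 169)
Function('o')(S) = -160 (Function('o')(S) = Add(9, Mul(-1, 169)) = Add(9, -169) = -160)
Mul(Mul(Function('o')(-2), 85), Mul(k, 13)) = Mul(Mul(-160, 85), Mul(4, 13)) = Mul(-13600, 52) = -707200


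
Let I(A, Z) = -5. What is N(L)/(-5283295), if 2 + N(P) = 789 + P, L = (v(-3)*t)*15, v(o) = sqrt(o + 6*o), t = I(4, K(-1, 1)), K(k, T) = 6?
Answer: -787/5283295 + 15*I*sqrt(21)/1056659 ≈ -0.00014896 + 6.5053e-5*I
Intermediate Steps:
t = -5
v(o) = sqrt(7)*sqrt(o) (v(o) = sqrt(7*o) = sqrt(7)*sqrt(o))
L = -75*I*sqrt(21) (L = ((sqrt(7)*sqrt(-3))*(-5))*15 = ((sqrt(7)*(I*sqrt(3)))*(-5))*15 = ((I*sqrt(21))*(-5))*15 = -5*I*sqrt(21)*15 = -75*I*sqrt(21) ≈ -343.69*I)
N(P) = 787 + P (N(P) = -2 + (789 + P) = 787 + P)
N(L)/(-5283295) = (787 - 75*I*sqrt(21))/(-5283295) = (787 - 75*I*sqrt(21))*(-1/5283295) = -787/5283295 + 15*I*sqrt(21)/1056659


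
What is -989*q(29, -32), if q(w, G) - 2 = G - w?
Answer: 58351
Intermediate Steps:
q(w, G) = 2 + G - w (q(w, G) = 2 + (G - w) = 2 + G - w)
-989*q(29, -32) = -989*(2 - 32 - 1*29) = -989*(2 - 32 - 29) = -989*(-59) = 58351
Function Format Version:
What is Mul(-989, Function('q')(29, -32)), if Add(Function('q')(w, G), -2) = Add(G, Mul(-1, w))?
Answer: 58351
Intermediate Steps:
Function('q')(w, G) = Add(2, G, Mul(-1, w)) (Function('q')(w, G) = Add(2, Add(G, Mul(-1, w))) = Add(2, G, Mul(-1, w)))
Mul(-989, Function('q')(29, -32)) = Mul(-989, Add(2, -32, Mul(-1, 29))) = Mul(-989, Add(2, -32, -29)) = Mul(-989, -59) = 58351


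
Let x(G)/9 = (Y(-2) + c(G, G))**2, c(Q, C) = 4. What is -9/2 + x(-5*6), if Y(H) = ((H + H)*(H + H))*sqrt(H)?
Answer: -8937/2 + 1152*I*sqrt(2) ≈ -4468.5 + 1629.2*I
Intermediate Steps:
Y(H) = 4*H**(5/2) (Y(H) = ((2*H)*(2*H))*sqrt(H) = (4*H**2)*sqrt(H) = 4*H**(5/2))
x(G) = 9*(4 + 16*I*sqrt(2))**2 (x(G) = 9*(4*(-2)**(5/2) + 4)**2 = 9*(4*(4*I*sqrt(2)) + 4)**2 = 9*(16*I*sqrt(2) + 4)**2 = 9*(4 + 16*I*sqrt(2))**2)
-9/2 + x(-5*6) = -9/2 + (-4464 + 1152*I*sqrt(2)) = -8937/2 + 1152*I*sqrt(2)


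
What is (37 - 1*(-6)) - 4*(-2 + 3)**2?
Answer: 39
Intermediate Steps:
(37 - 1*(-6)) - 4*(-2 + 3)**2 = (37 + 6) - 4*1**2 = 43 - 4*1 = 43 - 4 = 39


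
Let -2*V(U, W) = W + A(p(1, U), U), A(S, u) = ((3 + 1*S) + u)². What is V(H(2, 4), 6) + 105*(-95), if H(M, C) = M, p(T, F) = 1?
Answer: -9996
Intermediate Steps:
A(S, u) = (3 + S + u)² (A(S, u) = ((3 + S) + u)² = (3 + S + u)²)
V(U, W) = -W/2 - (4 + U)²/2 (V(U, W) = -(W + (3 + 1 + U)²)/2 = -(W + (4 + U)²)/2 = -W/2 - (4 + U)²/2)
V(H(2, 4), 6) + 105*(-95) = (-½*6 - (4 + 2)²/2) + 105*(-95) = (-3 - ½*6²) - 9975 = (-3 - ½*36) - 9975 = (-3 - 18) - 9975 = -21 - 9975 = -9996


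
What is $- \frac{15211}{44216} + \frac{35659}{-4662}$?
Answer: $- \frac{823806013}{103067496} \approx -7.9929$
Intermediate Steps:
$- \frac{15211}{44216} + \frac{35659}{-4662} = \left(-15211\right) \frac{1}{44216} + 35659 \left(- \frac{1}{4662}\right) = - \frac{15211}{44216} - \frac{35659}{4662} = - \frac{823806013}{103067496}$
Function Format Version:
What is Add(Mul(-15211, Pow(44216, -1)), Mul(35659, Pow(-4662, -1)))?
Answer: Rational(-823806013, 103067496) ≈ -7.9929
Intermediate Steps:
Add(Mul(-15211, Pow(44216, -1)), Mul(35659, Pow(-4662, -1))) = Add(Mul(-15211, Rational(1, 44216)), Mul(35659, Rational(-1, 4662))) = Add(Rational(-15211, 44216), Rational(-35659, 4662)) = Rational(-823806013, 103067496)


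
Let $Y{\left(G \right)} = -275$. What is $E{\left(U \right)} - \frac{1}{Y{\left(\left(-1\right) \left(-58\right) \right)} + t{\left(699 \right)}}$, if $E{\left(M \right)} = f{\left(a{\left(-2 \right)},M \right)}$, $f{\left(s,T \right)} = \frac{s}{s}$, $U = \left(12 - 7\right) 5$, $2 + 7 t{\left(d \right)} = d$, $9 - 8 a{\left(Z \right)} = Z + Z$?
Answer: $\frac{1235}{1228} \approx 1.0057$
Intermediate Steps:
$a{\left(Z \right)} = \frac{9}{8} - \frac{Z}{4}$ ($a{\left(Z \right)} = \frac{9}{8} - \frac{Z + Z}{8} = \frac{9}{8} - \frac{2 Z}{8} = \frac{9}{8} - \frac{Z}{4}$)
$t{\left(d \right)} = - \frac{2}{7} + \frac{d}{7}$
$U = 25$ ($U = 5 \cdot 5 = 25$)
$f{\left(s,T \right)} = 1$
$E{\left(M \right)} = 1$
$E{\left(U \right)} - \frac{1}{Y{\left(\left(-1\right) \left(-58\right) \right)} + t{\left(699 \right)}} = 1 - \frac{1}{-275 + \left(- \frac{2}{7} + \frac{1}{7} \cdot 699\right)} = 1 - \frac{1}{-275 + \left(- \frac{2}{7} + \frac{699}{7}\right)} = 1 - \frac{1}{-275 + \frac{697}{7}} = 1 - \frac{1}{- \frac{1228}{7}} = 1 - - \frac{7}{1228} = 1 + \frac{7}{1228} = \frac{1235}{1228}$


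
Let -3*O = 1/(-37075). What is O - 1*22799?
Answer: -2535818774/111225 ≈ -22799.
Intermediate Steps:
O = 1/111225 (O = -1/3/(-37075) = -1/3*(-1/37075) = 1/111225 ≈ 8.9908e-6)
O - 1*22799 = 1/111225 - 1*22799 = 1/111225 - 22799 = -2535818774/111225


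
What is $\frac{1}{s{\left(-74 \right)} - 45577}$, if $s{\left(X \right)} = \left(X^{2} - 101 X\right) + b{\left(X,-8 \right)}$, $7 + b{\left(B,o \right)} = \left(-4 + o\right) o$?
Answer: $- \frac{1}{32538} \approx -3.0733 \cdot 10^{-5}$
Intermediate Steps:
$b{\left(B,o \right)} = -7 + o \left(-4 + o\right)$ ($b{\left(B,o \right)} = -7 + \left(-4 + o\right) o = -7 + o \left(-4 + o\right)$)
$s{\left(X \right)} = 89 + X^{2} - 101 X$ ($s{\left(X \right)} = \left(X^{2} - 101 X\right) - \left(-25 - 64\right) = \left(X^{2} - 101 X\right) + \left(-7 + 64 + 32\right) = \left(X^{2} - 101 X\right) + 89 = 89 + X^{2} - 101 X$)
$\frac{1}{s{\left(-74 \right)} - 45577} = \frac{1}{\left(89 + \left(-74\right)^{2} - -7474\right) - 45577} = \frac{1}{\left(89 + 5476 + 7474\right) - 45577} = \frac{1}{13039 - 45577} = \frac{1}{-32538} = - \frac{1}{32538}$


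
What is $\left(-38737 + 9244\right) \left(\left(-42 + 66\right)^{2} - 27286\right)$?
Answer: $787758030$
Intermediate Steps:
$\left(-38737 + 9244\right) \left(\left(-42 + 66\right)^{2} - 27286\right) = - 29493 \left(24^{2} - 27286\right) = - 29493 \left(576 - 27286\right) = \left(-29493\right) \left(-26710\right) = 787758030$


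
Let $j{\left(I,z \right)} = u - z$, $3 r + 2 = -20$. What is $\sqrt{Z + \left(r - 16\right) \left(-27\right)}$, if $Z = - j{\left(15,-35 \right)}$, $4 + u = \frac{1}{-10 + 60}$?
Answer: $\frac{\sqrt{59898}}{10} \approx 24.474$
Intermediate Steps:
$r = - \frac{22}{3}$ ($r = - \frac{2}{3} + \frac{1}{3} \left(-20\right) = - \frac{2}{3} - \frac{20}{3} = - \frac{22}{3} \approx -7.3333$)
$u = - \frac{199}{50}$ ($u = -4 + \frac{1}{-10 + 60} = -4 + \frac{1}{50} = - \frac{199}{50} \approx -3.98$)
$j{\left(I,z \right)} = - \frac{199}{50} - z$
$Z = - \frac{1551}{50}$ ($Z = - (- \frac{199}{50} - -35) = - (- \frac{199}{50} + 35) = \left(-1\right) \frac{1551}{50} = - \frac{1551}{50} \approx -31.02$)
$\sqrt{Z + \left(r - 16\right) \left(-27\right)} = \sqrt{- \frac{1551}{50} + \left(- \frac{22}{3} - 16\right) \left(-27\right)} = \sqrt{- \frac{1551}{50} - -630} = \sqrt{- \frac{1551}{50} + 630} = \sqrt{\frac{29949}{50}} = \frac{\sqrt{59898}}{10}$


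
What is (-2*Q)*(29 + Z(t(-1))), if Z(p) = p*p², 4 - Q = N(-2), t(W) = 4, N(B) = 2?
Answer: -372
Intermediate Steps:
Q = 2 (Q = 4 - 1*2 = 4 - 2 = 2)
Z(p) = p³
(-2*Q)*(29 + Z(t(-1))) = (-2*2)*(29 + 4³) = -4*(29 + 64) = -4*93 = -372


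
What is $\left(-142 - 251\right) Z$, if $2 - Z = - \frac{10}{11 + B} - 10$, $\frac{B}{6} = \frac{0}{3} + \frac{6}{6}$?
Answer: $- \frac{84102}{17} \approx -4947.2$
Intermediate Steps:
$B = 6$ ($B = 6 \left(\frac{0}{3} + \frac{6}{6}\right) = 6 \left(0 \cdot \frac{1}{3} + 6 \cdot \frac{1}{6}\right) = 6 \left(0 + 1\right) = 6 \cdot 1 = 6$)
$Z = \frac{214}{17}$ ($Z = 2 - \left(- \frac{10}{11 + 6} - 10\right) = 2 - \left(- \frac{10}{17} - 10\right) = 2 - - \frac{180}{17} = 2 + \frac{180}{17} = \frac{214}{17} \approx 12.588$)
$\left(-142 - 251\right) Z = \left(-142 - 251\right) \frac{214}{17} = \left(-393\right) \frac{214}{17} = - \frac{84102}{17}$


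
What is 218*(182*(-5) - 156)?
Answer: -232388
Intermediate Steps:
218*(182*(-5) - 156) = 218*(-910 - 156) = 218*(-1066) = -232388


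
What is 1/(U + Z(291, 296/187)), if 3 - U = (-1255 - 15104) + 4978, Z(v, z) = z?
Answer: 187/2129104 ≈ 8.7830e-5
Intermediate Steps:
U = 11384 (U = 3 - ((-1255 - 15104) + 4978) = 3 - (-16359 + 4978) = 3 - 1*(-11381) = 3 + 11381 = 11384)
1/(U + Z(291, 296/187)) = 1/(11384 + 296/187) = 1/(2129104/187) = 187/2129104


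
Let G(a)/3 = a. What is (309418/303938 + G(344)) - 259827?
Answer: -39328662646/151969 ≈ -2.5879e+5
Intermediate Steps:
G(a) = 3*a
(309418/303938 + G(344)) - 259827 = (309418/303938 + 3*344) - 259827 = (309418*(1/303938) + 1032) - 259827 = (154709/151969 + 1032) - 259827 = 156986717/151969 - 259827 = -39328662646/151969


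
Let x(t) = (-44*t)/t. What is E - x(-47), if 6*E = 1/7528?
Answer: 1987393/45168 ≈ 44.000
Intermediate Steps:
E = 1/45168 (E = (1/6)/7528 = (1/6)*(1/7528) = 1/45168 ≈ 2.2140e-5)
x(t) = -44
E - x(-47) = 1/45168 - 1*(-44) = 1/45168 + 44 = 1987393/45168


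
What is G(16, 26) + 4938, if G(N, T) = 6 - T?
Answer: 4918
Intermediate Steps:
G(16, 26) + 4938 = (6 - 1*26) + 4938 = (6 - 26) + 4938 = -20 + 4938 = 4918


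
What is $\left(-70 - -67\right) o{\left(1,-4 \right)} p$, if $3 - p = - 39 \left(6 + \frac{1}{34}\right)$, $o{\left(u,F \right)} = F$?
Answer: $\frac{48582}{17} \approx 2857.8$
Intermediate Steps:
$p = \frac{8097}{34}$ ($p = 3 - - 39 \left(6 + \frac{1}{34}\right) = 3 - \left(-39\right) \frac{205}{34} = 3 - - \frac{7995}{34} = 3 + \frac{7995}{34} = \frac{8097}{34} \approx 238.15$)
$\left(-70 - -67\right) o{\left(1,-4 \right)} p = \left(-70 - -67\right) \left(-4\right) \frac{8097}{34} = \left(-70 + 67\right) \left(-4\right) \frac{8097}{34} = \left(-3\right) \left(-4\right) \frac{8097}{34} = 12 \cdot \frac{8097}{34} = \frac{48582}{17}$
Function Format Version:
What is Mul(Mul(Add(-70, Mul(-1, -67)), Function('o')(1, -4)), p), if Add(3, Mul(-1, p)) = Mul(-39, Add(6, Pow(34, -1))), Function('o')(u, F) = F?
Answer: Rational(48582, 17) ≈ 2857.8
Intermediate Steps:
p = Rational(8097, 34) (p = Add(3, Mul(-1, Mul(-39, Add(6, Pow(34, -1))))) = Add(3, Mul(-1, Mul(-39, Add(6, Rational(1, 34))))) = Add(3, Mul(-1, Mul(-39, Rational(205, 34)))) = Add(3, Mul(-1, Rational(-7995, 34))) = Add(3, Rational(7995, 34)) = Rational(8097, 34) ≈ 238.15)
Mul(Mul(Add(-70, Mul(-1, -67)), Function('o')(1, -4)), p) = Mul(Mul(Add(-70, Mul(-1, -67)), -4), Rational(8097, 34)) = Mul(Mul(Add(-70, 67), -4), Rational(8097, 34)) = Mul(Mul(-3, -4), Rational(8097, 34)) = Mul(12, Rational(8097, 34)) = Rational(48582, 17)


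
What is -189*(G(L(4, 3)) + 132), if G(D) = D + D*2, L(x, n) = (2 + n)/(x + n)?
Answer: -25353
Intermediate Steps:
L(x, n) = (2 + n)/(n + x)
G(D) = 3*D (G(D) = D + 2*D = 3*D)
-189*(G(L(4, 3)) + 132) = -189*(3*((2 + 3)/(3 + 4)) + 132) = -189*(3*(5/7) + 132) = -189*(15/7 + 132) = -189*939/7 = -25353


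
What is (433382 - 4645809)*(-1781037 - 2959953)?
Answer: 19971074282730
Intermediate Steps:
(433382 - 4645809)*(-1781037 - 2959953) = -4212427*(-4740990) = 19971074282730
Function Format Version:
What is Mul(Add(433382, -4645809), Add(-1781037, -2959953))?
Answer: 19971074282730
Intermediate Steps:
Mul(Add(433382, -4645809), Add(-1781037, -2959953)) = Mul(-4212427, -4740990) = 19971074282730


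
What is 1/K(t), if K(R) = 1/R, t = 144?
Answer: 144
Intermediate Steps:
1/K(t) = 1/(1/144) = 144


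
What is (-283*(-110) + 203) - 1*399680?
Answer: -368347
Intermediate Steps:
(-283*(-110) + 203) - 1*399680 = (31130 + 203) - 399680 = 31333 - 399680 = -368347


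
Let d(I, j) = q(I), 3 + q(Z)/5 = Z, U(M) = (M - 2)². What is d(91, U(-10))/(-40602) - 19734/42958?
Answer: -205035347/436045179 ≈ -0.47022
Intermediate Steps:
U(M) = (-2 + M)²
q(Z) = -15 + 5*Z
d(I, j) = -15 + 5*I
d(91, U(-10))/(-40602) - 19734/42958 = (-15 + 5*91)/(-40602) - 19734/42958 = (-15 + 455)*(-1/40602) - 19734*1/42958 = 440*(-1/40602) - 9867/21479 = -220/20301 - 9867/21479 = -205035347/436045179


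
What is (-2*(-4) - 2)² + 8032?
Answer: 8068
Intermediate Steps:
(-2*(-4) - 2)² + 8032 = (8 - 2)² + 8032 = 6² + 8032 = 36 + 8032 = 8068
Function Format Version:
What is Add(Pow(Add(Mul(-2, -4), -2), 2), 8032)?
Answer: 8068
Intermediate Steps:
Add(Pow(Add(Mul(-2, -4), -2), 2), 8032) = Add(Pow(Add(8, -2), 2), 8032) = Add(Pow(6, 2), 8032) = Add(36, 8032) = 8068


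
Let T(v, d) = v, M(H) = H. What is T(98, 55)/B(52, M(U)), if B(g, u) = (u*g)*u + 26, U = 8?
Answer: 49/1677 ≈ 0.029219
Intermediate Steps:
B(g, u) = 26 + g*u² (B(g, u) = (g*u)*u + 26 = g*u² + 26 = 26 + g*u²)
T(98, 55)/B(52, M(U)) = 98/(26 + 52*8²) = 98/(26 + 52*64) = 98/(26 + 3328) = 98/3354 = 98*(1/3354) = 49/1677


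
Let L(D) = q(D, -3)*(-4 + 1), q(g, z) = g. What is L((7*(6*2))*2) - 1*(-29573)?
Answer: 29069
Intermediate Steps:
L(D) = -3*D (L(D) = D*(-4 + 1) = D*(-3) = -3*D)
L((7*(6*2))*2) - 1*(-29573) = -3*7*(6*2)*2 - 1*(-29573) = -3*7*12*2 + 29573 = -252*2 + 29573 = -3*168 + 29573 = -504 + 29573 = 29069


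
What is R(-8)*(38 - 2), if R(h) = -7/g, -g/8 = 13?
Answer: 63/26 ≈ 2.4231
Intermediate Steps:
g = -104 (g = -8*13 = -104)
R(h) = 7/104 (R(h) = -7/(-104) = -7*(-1/104) = 7/104)
R(-8)*(38 - 2) = 7*(38 - 2)/104 = (7/104)*36 = 63/26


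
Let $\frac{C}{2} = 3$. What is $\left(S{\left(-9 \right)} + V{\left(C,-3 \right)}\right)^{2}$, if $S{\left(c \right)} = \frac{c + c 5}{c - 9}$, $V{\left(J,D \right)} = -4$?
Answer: $1$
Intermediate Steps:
$C = 6$ ($C = 2 \cdot 3 = 6$)
$S{\left(c \right)} = \frac{6 c}{-9 + c}$ ($S{\left(c \right)} = \frac{c + 5 c}{-9 + c} = \frac{6 c}{-9 + c}$)
$\left(S{\left(-9 \right)} + V{\left(C,-3 \right)}\right)^{2} = \left(6 \left(-9\right) \frac{1}{-9 - 9} - 4\right)^{2} = \left(6 \left(-9\right) \frac{1}{-18} - 4\right)^{2} = \left(6 \left(-9\right) \left(- \frac{1}{18}\right) - 4\right)^{2} = \left(3 - 4\right)^{2} = \left(-1\right)^{2} = 1$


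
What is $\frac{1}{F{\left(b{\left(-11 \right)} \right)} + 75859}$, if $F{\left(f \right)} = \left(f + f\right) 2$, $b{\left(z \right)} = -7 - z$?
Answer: $\frac{1}{75875} \approx 1.318 \cdot 10^{-5}$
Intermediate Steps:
$F{\left(f \right)} = 4 f$ ($F{\left(f \right)} = 2 f 2 = 4 f$)
$\frac{1}{F{\left(b{\left(-11 \right)} \right)} + 75859} = \frac{1}{4 \left(-7 - -11\right) + 75859} = \frac{1}{4 \left(-7 + 11\right) + 75859} = \frac{1}{4 \cdot 4 + 75859} = \frac{1}{16 + 75859} = \frac{1}{75875}$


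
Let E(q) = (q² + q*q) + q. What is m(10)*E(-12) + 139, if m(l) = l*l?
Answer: 27739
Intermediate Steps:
E(q) = q + 2*q² (E(q) = (q² + q²) + q = 2*q² + q = q + 2*q²)
m(l) = l²
m(10)*E(-12) + 139 = 10²*(-12*(1 + 2*(-12))) + 139 = 100*(-12*(1 - 24)) + 139 = 100*(-12*(-23)) + 139 = 100*276 + 139 = 27600 + 139 = 27739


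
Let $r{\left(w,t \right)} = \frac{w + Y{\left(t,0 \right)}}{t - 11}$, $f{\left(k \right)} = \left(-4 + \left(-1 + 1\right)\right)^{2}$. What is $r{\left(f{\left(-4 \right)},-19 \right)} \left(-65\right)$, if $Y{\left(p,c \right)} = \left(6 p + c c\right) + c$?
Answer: $- \frac{637}{3} \approx -212.33$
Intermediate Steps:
$Y{\left(p,c \right)} = c + c^{2} + 6 p$ ($Y{\left(p,c \right)} = \left(6 p + c^{2}\right) + c = \left(c^{2} + 6 p\right) + c = c + c^{2} + 6 p$)
$f{\left(k \right)} = 16$ ($f{\left(k \right)} = \left(-4 + 0\right)^{2} = \left(-4\right)^{2} = 16$)
$r{\left(w,t \right)} = \frac{w + 6 t}{-11 + t}$ ($r{\left(w,t \right)} = \frac{w + \left(0 + 0^{2} + 6 t\right)}{t - 11} = \frac{w + \left(0 + 0 + 6 t\right)}{-11 + t} = \frac{w + 6 t}{-11 + t}$)
$r{\left(f{\left(-4 \right)},-19 \right)} \left(-65\right) = \frac{16 + 6 \left(-19\right)}{-11 - 19} \left(-65\right) = \frac{16 - 114}{-30} \left(-65\right) = \left(- \frac{1}{30}\right) \left(-98\right) \left(-65\right) = \frac{49}{15} \left(-65\right) = - \frac{637}{3}$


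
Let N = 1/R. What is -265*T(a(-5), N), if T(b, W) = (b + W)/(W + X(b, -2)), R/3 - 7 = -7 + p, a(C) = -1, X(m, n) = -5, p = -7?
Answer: -55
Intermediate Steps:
R = -21 (R = 21 + 3*(-7 - 7) = 21 + 3*(-14) = 21 - 42 = -21)
N = -1/21 (N = 1/(-21) = -1/21 ≈ -0.047619)
T(b, W) = (W + b)/(-5 + W) (T(b, W) = (b + W)/(W - 5) = (W + b)/(-5 + W))
-265*T(a(-5), N) = -265*(-1/21 - 1)/(-5 - 1/21) = -265*(-22)/((-106/21)*21) = -(-105)*(-22)/(2*21) = -265*11/53 = -55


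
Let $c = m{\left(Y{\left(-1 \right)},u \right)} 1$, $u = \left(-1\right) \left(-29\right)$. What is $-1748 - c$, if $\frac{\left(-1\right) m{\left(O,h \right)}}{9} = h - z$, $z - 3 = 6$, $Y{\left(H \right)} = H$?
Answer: $-1568$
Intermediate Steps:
$z = 9$ ($z = 3 + 6 = 9$)
$u = 29$
$m{\left(O,h \right)} = 81 - 9 h$ ($m{\left(O,h \right)} = - 9 \left(h - 9\right) = - 9 \left(-9 + h\right) = 81 - 9 h$)
$c = -180$ ($c = \left(81 - 261\right) 1 = \left(-180\right) 1 = -180$)
$-1748 - c = -1748 - -180 = -1748 + 180 = -1568$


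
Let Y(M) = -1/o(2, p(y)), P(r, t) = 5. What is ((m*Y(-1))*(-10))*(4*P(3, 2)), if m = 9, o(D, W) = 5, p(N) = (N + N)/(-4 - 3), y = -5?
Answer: 360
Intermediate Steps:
p(N) = -2*N/7 (p(N) = (2*N)/(-7) = (2*N)*(-1/7) = -2*N/7)
Y(M) = -1/5
((m*Y(-1))*(-10))*(4*P(3, 2)) = ((9*(-1/5))*(-10))*(4*5) = -9/5*(-10)*20 = 18*20 = 360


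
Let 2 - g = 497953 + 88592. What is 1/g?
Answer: -1/586543 ≈ -1.7049e-6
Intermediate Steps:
g = -586543 (g = 2 - (497953 + 88592) = 2 - 1*586545 = 2 - 586545 = -586543)
1/g = 1/(-586543) = -1/586543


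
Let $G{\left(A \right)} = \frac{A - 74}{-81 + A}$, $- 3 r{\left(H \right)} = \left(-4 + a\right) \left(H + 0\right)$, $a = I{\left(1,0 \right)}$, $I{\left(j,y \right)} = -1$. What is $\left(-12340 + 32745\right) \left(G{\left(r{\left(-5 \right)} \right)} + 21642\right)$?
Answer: $\frac{118355182715}{268} \approx 4.4162 \cdot 10^{8}$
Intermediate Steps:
$a = -1$
$r{\left(H \right)} = \frac{5 H}{3}$ ($r{\left(H \right)} = - \frac{\left(-4 - 1\right) \left(H + 0\right)}{3} = - \frac{\left(-5\right) H}{3} = \frac{5 H}{3}$)
$G{\left(A \right)} = \frac{-74 + A}{-81 + A}$
$\left(-12340 + 32745\right) \left(G{\left(r{\left(-5 \right)} \right)} + 21642\right) = \left(-12340 + 32745\right) \left(\frac{-74 + \frac{5}{3} \left(-5\right)}{-81 + \frac{5}{3} \left(-5\right)} + 21642\right) = 20405 \left(\frac{-74 - \frac{25}{3}}{-81 - \frac{25}{3}} + 21642\right) = 20405 \left(\frac{1}{- \frac{268}{3}} \left(- \frac{247}{3}\right) + 21642\right) = 20405 \left(\left(- \frac{3}{268}\right) \left(- \frac{247}{3}\right) + 21642\right) = 20405 \left(\frac{247}{268} + 21642\right) = 20405 \cdot \frac{5800303}{268} = \frac{118355182715}{268}$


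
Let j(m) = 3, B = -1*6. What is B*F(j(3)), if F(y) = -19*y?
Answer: 342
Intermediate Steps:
B = -6
B*F(j(3)) = -(-114)*3 = -6*(-57) = 342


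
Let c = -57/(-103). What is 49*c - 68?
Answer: -4211/103 ≈ -40.883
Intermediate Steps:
c = 57/103 (c = -57*(-1/103) = 57/103 ≈ 0.55340)
49*c - 68 = 49*(57/103) - 68 = 2793/103 - 68 = -4211/103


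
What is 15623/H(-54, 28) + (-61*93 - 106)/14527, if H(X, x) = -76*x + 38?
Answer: -239033431/30361430 ≈ -7.8729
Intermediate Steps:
H(X, x) = 38 - 76*x
15623/H(-54, 28) + (-61*93 - 106)/14527 = 15623/(38 - 76*28) + (-61*93 - 106)/14527 = 15623/(38 - 2128) + (-5673 - 106)*(1/14527) = 15623/(-2090) - 5779*1/14527 = 15623*(-1/2090) - 5779/14527 = -15623/2090 - 5779/14527 = -239033431/30361430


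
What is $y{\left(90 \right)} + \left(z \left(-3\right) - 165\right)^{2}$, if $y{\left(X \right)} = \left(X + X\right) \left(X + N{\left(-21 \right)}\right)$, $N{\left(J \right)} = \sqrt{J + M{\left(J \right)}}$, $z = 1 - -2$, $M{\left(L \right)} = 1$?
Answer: $46476 + 360 i \sqrt{5} \approx 46476.0 + 804.98 i$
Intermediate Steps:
$z = 3$ ($z = 1 + 2 = 3$)
$N{\left(J \right)} = \sqrt{1 + J}$ ($N{\left(J \right)} = \sqrt{J + 1} = \sqrt{1 + J}$)
$y{\left(X \right)} = 2 X \left(X + 2 i \sqrt{5}\right)$ ($y{\left(X \right)} = \left(X + X\right) \left(X + \sqrt{1 - 21}\right) = 2 X \left(X + \sqrt{-20}\right) = 2 X \left(X + 2 i \sqrt{5}\right)$)
$y{\left(90 \right)} + \left(z \left(-3\right) - 165\right)^{2} = 2 \cdot 90 \left(90 + 2 i \sqrt{5}\right) + \left(3 \left(-3\right) - 165\right)^{2} = \left(16200 + 360 i \sqrt{5}\right) + \left(-9 - 165\right)^{2} = \left(16200 + 360 i \sqrt{5}\right) + \left(-174\right)^{2} = \left(16200 + 360 i \sqrt{5}\right) + 30276 = 46476 + 360 i \sqrt{5}$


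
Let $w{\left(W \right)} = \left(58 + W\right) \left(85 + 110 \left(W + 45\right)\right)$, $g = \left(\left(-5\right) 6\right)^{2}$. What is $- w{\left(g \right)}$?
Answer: $-99665530$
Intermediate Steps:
$g = 900$ ($g = \left(-30\right)^{2} = 900$)
$w{\left(W \right)} = \left(58 + W\right) \left(5035 + 110 W\right)$ ($w{\left(W \right)} = \left(58 + W\right) \left(85 + 110 \left(45 + W\right)\right) = \left(58 + W\right) \left(85 + \left(4950 + 110 W\right)\right) = \left(58 + W\right) \left(5035 + 110 W\right)$)
$- w{\left(g \right)} = - (292030 + 110 \cdot 900^{2} + 11415 \cdot 900) = - (292030 + 110 \cdot 810000 + 10273500) = - (292030 + 89100000 + 10273500) = \left(-1\right) 99665530 = -99665530$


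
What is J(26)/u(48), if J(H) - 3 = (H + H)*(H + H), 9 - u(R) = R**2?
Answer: -2707/2295 ≈ -1.1795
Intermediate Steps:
u(R) = 9 - R**2
J(H) = 3 + 4*H**2 (J(H) = 3 + (H + H)*(H + H) = 3 + (2*H)*(2*H) = 3 + 4*H**2)
J(26)/u(48) = (3 + 4*26**2)/(9 - 1*48**2) = (3 + 4*676)/(9 - 1*2304) = (3 + 2704)/(9 - 2304) = 2707/(-2295) = 2707*(-1/2295) = -2707/2295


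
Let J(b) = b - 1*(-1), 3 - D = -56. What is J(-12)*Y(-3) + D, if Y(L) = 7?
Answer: -18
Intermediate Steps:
D = 59 (D = 3 - 1*(-56) = 3 + 56 = 59)
J(b) = 1 + b (J(b) = b + 1 = 1 + b)
J(-12)*Y(-3) + D = (1 - 12)*7 + 59 = -11*7 + 59 = -77 + 59 = -18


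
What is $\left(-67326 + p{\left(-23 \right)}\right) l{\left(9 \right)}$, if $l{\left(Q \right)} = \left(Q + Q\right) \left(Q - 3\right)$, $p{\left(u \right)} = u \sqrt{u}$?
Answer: $-7271208 - 2484 i \sqrt{23} \approx -7.2712 \cdot 10^{6} - 11913.0 i$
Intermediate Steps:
$p{\left(u \right)} = u^{\frac{3}{2}}$
$l{\left(Q \right)} = 2 Q \left(-3 + Q\right)$
$\left(-67326 + p{\left(-23 \right)}\right) l{\left(9 \right)} = \left(-67326 + \left(-23\right)^{\frac{3}{2}}\right) 2 \cdot 9 \left(-3 + 9\right) = \left(-67326 - 23 i \sqrt{23}\right) 2 \cdot 9 \cdot 6 = \left(-67326 - 23 i \sqrt{23}\right) 108 = -7271208 - 2484 i \sqrt{23}$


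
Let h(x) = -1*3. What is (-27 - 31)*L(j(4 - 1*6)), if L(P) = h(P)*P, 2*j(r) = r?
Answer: -174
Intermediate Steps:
j(r) = r/2
h(x) = -3
L(P) = -3*P
(-27 - 31)*L(j(4 - 1*6)) = (-27 - 31)*(-3*(4 - 1*6)/2) = -(-174)*(4 - 6)/2 = -(-174)*(½)*(-2) = -(-174)*(-1) = -58*3 = -174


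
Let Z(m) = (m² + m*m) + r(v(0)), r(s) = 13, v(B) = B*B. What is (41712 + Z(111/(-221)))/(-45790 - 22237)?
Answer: -2037915367/3322506707 ≈ -0.61337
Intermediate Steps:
v(B) = B²
Z(m) = 13 + 2*m² (Z(m) = (m² + m*m) + 13 = (m² + m²) + 13 = 2*m² + 13 = 13 + 2*m²)
(41712 + Z(111/(-221)))/(-45790 - 22237) = (41712 + (13 + 2*(111/(-221))²))/(-45790 - 22237) = (41712 + (13 + 2*(111*(-1/221))²))/(-68027) = (41712 + (13 + 2*(-111/221)²))*(-1/68027) = (41712 + (13 + 2*(12321/48841)))*(-1/68027) = (41712 + (13 + 24642/48841))*(-1/68027) = (41712 + 659575/48841)*(-1/68027) = (2037915367/48841)*(-1/68027) = -2037915367/3322506707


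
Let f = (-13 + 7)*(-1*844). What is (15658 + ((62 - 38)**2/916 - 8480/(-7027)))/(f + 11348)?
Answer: 12599770611/13204955698 ≈ 0.95417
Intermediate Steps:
f = 5064 (f = -6*(-844) = 5064)
(15658 + ((62 - 38)**2/916 - 8480/(-7027)))/(f + 11348) = (15658 + ((62 - 38)**2/916 - 8480/(-7027)))/(5064 + 11348) = (15658 + (24**2*(1/916) - 8480*(-1/7027)))/16412 = (15658 + (576*(1/916) + 8480/7027))*(1/16412) = (15658 + (144/229 + 8480/7027))*(1/16412) = (15658 + 2953808/1609183)*(1/16412) = (25199541222/1609183)*(1/16412) = 12599770611/13204955698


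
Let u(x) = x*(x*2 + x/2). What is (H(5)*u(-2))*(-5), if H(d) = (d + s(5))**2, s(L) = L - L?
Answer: -1250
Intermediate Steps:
s(L) = 0
H(d) = d**2 (H(d) = (d + 0)**2 = d**2)
u(x) = 5*x**2/2 (u(x) = x*(2*x + x*(1/2)) = x*(2*x + x/2) = x*(5*x/2) = 5*x**2/2)
(H(5)*u(-2))*(-5) = (5**2*((5/2)*(-2)**2))*(-5) = (25*((5/2)*4))*(-5) = (25*10)*(-5) = 250*(-5) = -1250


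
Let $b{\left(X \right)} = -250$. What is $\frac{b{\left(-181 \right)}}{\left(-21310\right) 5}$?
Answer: $\frac{5}{2131} \approx 0.0023463$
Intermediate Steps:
$\frac{b{\left(-181 \right)}}{\left(-21310\right) 5} = - \frac{250}{\left(-21310\right) 5} = - \frac{250}{-106550} = \left(-250\right) \left(- \frac{1}{106550}\right) = \frac{5}{2131}$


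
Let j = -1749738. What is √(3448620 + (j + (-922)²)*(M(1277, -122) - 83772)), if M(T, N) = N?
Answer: 4*√4717438831 ≈ 2.7473e+5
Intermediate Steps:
√(3448620 + (j + (-922)²)*(M(1277, -122) - 83772)) = √(3448620 + (-1749738 + (-922)²)*(-122 - 83772)) = √(3448620 + (-1749738 + 850084)*(-83894)) = √(3448620 - 899654*(-83894)) = √(3448620 + 75475572676) = √75479021296 = 4*√4717438831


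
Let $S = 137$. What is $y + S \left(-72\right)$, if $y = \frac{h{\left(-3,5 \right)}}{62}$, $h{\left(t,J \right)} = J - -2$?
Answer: $- \frac{611561}{62} \approx -9863.9$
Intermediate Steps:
$h{\left(t,J \right)} = 2 + J$ ($h{\left(t,J \right)} = J + 2 = 2 + J$)
$y = \frac{7}{62}$ ($y = \frac{2 + 5}{62} = 7 \cdot \frac{1}{62} = \frac{7}{62} \approx 0.1129$)
$y + S \left(-72\right) = \frac{7}{62} + 137 \left(-72\right) = \frac{7}{62} - 9864 = - \frac{611561}{62}$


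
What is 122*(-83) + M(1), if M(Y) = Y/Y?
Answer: -10125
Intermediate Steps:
M(Y) = 1
122*(-83) + M(1) = 122*(-83) + 1 = -10126 + 1 = -10125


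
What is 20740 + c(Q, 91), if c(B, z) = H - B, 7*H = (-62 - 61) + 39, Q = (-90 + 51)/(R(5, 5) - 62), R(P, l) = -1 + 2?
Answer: 1264369/61 ≈ 20727.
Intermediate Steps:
R(P, l) = 1
Q = 39/61 (Q = (-90 + 51)/(1 - 62) = -39/(-61) = -39*(-1/61) = 39/61 ≈ 0.63934)
H = -12 (H = ((-62 - 61) + 39)/7 = (-123 + 39)/7 = (⅐)*(-84) = -12)
c(B, z) = -12 - B
20740 + c(Q, 91) = 20740 + (-12 - 1*39/61) = 20740 + (-12 - 39/61) = 20740 - 771/61 = 1264369/61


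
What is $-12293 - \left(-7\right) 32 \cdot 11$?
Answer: $-9829$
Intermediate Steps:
$-12293 - \left(-7\right) 32 \cdot 11 = -12293 - \left(-224\right) 11 = -12293 - -2464 = -12293 + 2464 = -9829$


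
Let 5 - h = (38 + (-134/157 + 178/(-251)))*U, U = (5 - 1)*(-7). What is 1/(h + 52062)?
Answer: 39407/2092009077 ≈ 1.8837e-5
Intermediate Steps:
U = -28 (U = 4*(-7) = -28)
h = 40401843/39407 (h = 5 - (38 + (-134/157 + 178/(-251)))*(-28) = 5 - (38 + (-134*1/157 + 178*(-1/251)))*(-28) = 5 - (38 + (-134/157 - 178/251))*(-28) = 5 - (38 - 61580/39407)*(-28) = 5 - 1435886*(-28)/39407 = 5 - 1*(-40204808/39407) = 5 + 40204808/39407 = 40401843/39407 ≈ 1025.2)
1/(h + 52062) = 1/(40401843/39407 + 52062) = 1/(2092009077/39407) = 39407/2092009077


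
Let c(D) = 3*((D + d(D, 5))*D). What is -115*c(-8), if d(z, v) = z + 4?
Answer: -33120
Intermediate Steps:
d(z, v) = 4 + z
c(D) = 3*D*(4 + 2*D) (c(D) = 3*((D + (4 + D))*D) = 3*((4 + 2*D)*D) = 3*(D*(4 + 2*D)) = 3*D*(4 + 2*D))
-115*c(-8) = -690*(-8)*(2 - 8) = -690*(-8)*(-6) = -115*288 = -33120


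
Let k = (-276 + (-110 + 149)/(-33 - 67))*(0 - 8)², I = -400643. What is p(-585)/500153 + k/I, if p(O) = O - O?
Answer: 442224/10016075 ≈ 0.044151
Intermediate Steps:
p(O) = 0
k = -442224/25 (k = (-276 + 39/(-100))*(-8)² = (-276 + 39*(-1/100))*64 = (-276 - 39/100)*64 = -27639/100*64 = -442224/25 ≈ -17689.)
p(-585)/500153 + k/I = 0/500153 - 442224/25/(-400643) = 0*(1/500153) - 442224/25*(-1/400643) = 0 + 442224/10016075 = 442224/10016075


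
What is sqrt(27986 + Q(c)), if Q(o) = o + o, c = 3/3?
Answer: 2*sqrt(6997) ≈ 167.30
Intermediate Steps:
c = 1 (c = 3*(1/3) = 1)
Q(o) = 2*o
sqrt(27986 + Q(c)) = sqrt(27986 + 2*1) = sqrt(27986 + 2) = sqrt(27988) = 2*sqrt(6997)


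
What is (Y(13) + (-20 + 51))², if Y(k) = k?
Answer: 1936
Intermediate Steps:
(Y(13) + (-20 + 51))² = (13 + (-20 + 51))² = (13 + 31)² = 44² = 1936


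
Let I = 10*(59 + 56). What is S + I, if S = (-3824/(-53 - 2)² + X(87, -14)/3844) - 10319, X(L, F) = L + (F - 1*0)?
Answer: -106632527531/11628100 ≈ -9170.3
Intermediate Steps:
I = 1150 (I = 10*115 = 1150)
X(L, F) = F + L (X(L, F) = L + (F + 0) = L + F = F + L)
S = -120004842531/11628100 (S = (-3824/(-53 - 2)² + (-14 + 87)/3844) - 10319 = (-3824/((-55)²) + 73*(1/3844)) - 10319 = (-3824/3025 + 73/3844) - 10319 = -14478631/11628100 - 10319 = -120004842531/11628100 ≈ -10320.)
S + I = -120004842531/11628100 + 1150 = -106632527531/11628100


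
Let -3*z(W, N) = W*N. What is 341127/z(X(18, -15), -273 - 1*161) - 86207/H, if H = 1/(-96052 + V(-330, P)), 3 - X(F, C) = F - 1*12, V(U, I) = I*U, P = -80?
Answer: 2605948303249/434 ≈ 6.0045e+9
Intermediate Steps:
X(F, C) = 15 - F (X(F, C) = 3 - (F - 1*12) = 3 - (F - 12) = 3 - (-12 + F) = 3 + (12 - F) = 15 - F)
z(W, N) = -N*W/3 (z(W, N) = -W*N/3 = -N*W/3)
H = -1/69652 (H = 1/(-96052 - 80*(-330)) = 1/(-96052 + 26400) = 1/(-69652) = -1/69652 ≈ -1.4357e-5)
341127/z(X(18, -15), -273 - 1*161) - 86207/H = 341127/((-(-273 - 1*161)*(15 - 1*18)/3)) - 86207/(-1/69652) = 341127/((-(-273 - 161)*(15 - 18)/3)) - 86207*(-69652) = 341127/((-⅓*(-434)*(-3))) + 6004489964 = 341127/(-434) + 6004489964 = 341127*(-1/434) + 6004489964 = -341127/434 + 6004489964 = 2605948303249/434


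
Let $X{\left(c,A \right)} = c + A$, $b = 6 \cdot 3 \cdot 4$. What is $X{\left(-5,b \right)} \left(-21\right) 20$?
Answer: $-28140$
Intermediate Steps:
$b = 72$ ($b = 18 \cdot 4 = 72$)
$X{\left(c,A \right)} = A + c$
$X{\left(-5,b \right)} \left(-21\right) 20 = \left(72 - 5\right) \left(-21\right) 20 = 67 \left(-21\right) 20 = \left(-1407\right) 20 = -28140$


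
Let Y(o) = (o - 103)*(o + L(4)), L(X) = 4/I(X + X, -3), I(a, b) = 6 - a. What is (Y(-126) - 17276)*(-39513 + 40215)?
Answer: 8449272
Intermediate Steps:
L(X) = 4/(6 - 2*X) (L(X) = 4/(6 - (X + X)) = 4/(6 - 2*X))
Y(o) = (-103 + o)*(-2 + o) (Y(o) = (o - 103)*(o - 2/(-3 + 4)) = (-103 + o)*(o - 2/1) = (-103 + o)*(o - 2*1) = (-103 + o)*(o - 2) = (-103 + o)*(-2 + o))
(Y(-126) - 17276)*(-39513 + 40215) = ((206 + (-126)**2 - 105*(-126)) - 17276)*(-39513 + 40215) = ((206 + 15876 + 13230) - 17276)*702 = (29312 - 17276)*702 = 12036*702 = 8449272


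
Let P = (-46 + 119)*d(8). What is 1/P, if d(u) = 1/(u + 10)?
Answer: 18/73 ≈ 0.24658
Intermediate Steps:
d(u) = 1/(10 + u)
P = 73/18 (P = (-46 + 119)/(10 + 8) = 73/18 ≈ 4.0556)
1/P = 1/(73/18) = 18/73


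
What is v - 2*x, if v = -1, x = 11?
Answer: -23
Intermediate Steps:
v - 2*x = -1 - 2*11 = -1 - 22 = -23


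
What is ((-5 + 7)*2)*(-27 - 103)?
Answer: -520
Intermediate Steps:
((-5 + 7)*2)*(-27 - 103) = (2*2)*(-130) = 4*(-130) = -520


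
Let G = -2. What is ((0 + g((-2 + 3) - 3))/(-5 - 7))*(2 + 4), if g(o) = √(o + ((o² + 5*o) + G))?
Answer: -I*√10/2 ≈ -1.5811*I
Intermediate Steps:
g(o) = √(-2 + o² + 6*o) (g(o) = √(o + ((o² + 5*o) - 2)) = √(o + (-2 + o² + 5*o)) = √(-2 + o² + 6*o))
((0 + g((-2 + 3) - 3))/(-5 - 7))*(2 + 4) = ((0 + √(-2 + ((-2 + 3) - 3)² + 6*((-2 + 3) - 3)))/(-5 - 7))*(2 + 4) = ((0 + √(-2 + (1 - 3)² + 6*(1 - 3)))/(-12))*6 = ((0 + √(-2 + (-2)² + 6*(-2)))*(-1/12))*6 = ((0 + √(-2 + 4 - 12))*(-1/12))*6 = ((0 + √(-10))*(-1/12))*6 = ((0 + I*√10)*(-1/12))*6 = ((I*√10)*(-1/12))*6 = -I*√10/12*6 = -I*√10/2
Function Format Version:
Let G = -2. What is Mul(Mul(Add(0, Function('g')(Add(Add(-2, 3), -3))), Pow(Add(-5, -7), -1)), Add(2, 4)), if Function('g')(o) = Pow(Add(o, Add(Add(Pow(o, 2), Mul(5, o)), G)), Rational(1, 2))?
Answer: Mul(Rational(-1, 2), I, Pow(10, Rational(1, 2))) ≈ Mul(-1.5811, I)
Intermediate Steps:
Function('g')(o) = Pow(Add(-2, Pow(o, 2), Mul(6, o)), Rational(1, 2)) (Function('g')(o) = Pow(Add(o, Add(Add(Pow(o, 2), Mul(5, o)), -2)), Rational(1, 2)) = Pow(Add(o, Add(-2, Pow(o, 2), Mul(5, o))), Rational(1, 2)) = Pow(Add(-2, Pow(o, 2), Mul(6, o)), Rational(1, 2)))
Mul(Mul(Add(0, Function('g')(Add(Add(-2, 3), -3))), Pow(Add(-5, -7), -1)), Add(2, 4)) = Mul(Mul(Add(0, Pow(Add(-2, Pow(Add(Add(-2, 3), -3), 2), Mul(6, Add(Add(-2, 3), -3))), Rational(1, 2))), Pow(Add(-5, -7), -1)), Add(2, 4)) = Mul(Mul(Add(0, Pow(Add(-2, Pow(Add(1, -3), 2), Mul(6, Add(1, -3))), Rational(1, 2))), Pow(-12, -1)), 6) = Mul(Mul(Add(0, Pow(Add(-2, Pow(-2, 2), Mul(6, -2)), Rational(1, 2))), Rational(-1, 12)), 6) = Mul(Mul(Add(0, Pow(Add(-2, 4, -12), Rational(1, 2))), Rational(-1, 12)), 6) = Mul(Mul(Add(0, Pow(-10, Rational(1, 2))), Rational(-1, 12)), 6) = Mul(Mul(Add(0, Mul(I, Pow(10, Rational(1, 2)))), Rational(-1, 12)), 6) = Mul(Mul(Mul(I, Pow(10, Rational(1, 2))), Rational(-1, 12)), 6) = Mul(Mul(Rational(-1, 12), I, Pow(10, Rational(1, 2))), 6) = Mul(Rational(-1, 2), I, Pow(10, Rational(1, 2)))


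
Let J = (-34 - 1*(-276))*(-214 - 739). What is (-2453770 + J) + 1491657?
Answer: -1192739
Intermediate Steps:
J = -230626 (J = (-34 + 276)*(-953) = 242*(-953) = -230626)
(-2453770 + J) + 1491657 = (-2453770 - 230626) + 1491657 = -2684396 + 1491657 = -1192739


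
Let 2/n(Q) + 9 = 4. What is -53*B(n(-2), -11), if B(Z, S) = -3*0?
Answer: 0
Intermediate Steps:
n(Q) = -⅖ (n(Q) = 2/(-9 + 4) = 2/(-5) = 2*(-⅕) = -⅖)
B(Z, S) = 0
-53*B(n(-2), -11) = -53*0 = 0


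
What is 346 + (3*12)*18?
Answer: 994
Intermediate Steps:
346 + (3*12)*18 = 346 + 36*18 = 346 + 648 = 994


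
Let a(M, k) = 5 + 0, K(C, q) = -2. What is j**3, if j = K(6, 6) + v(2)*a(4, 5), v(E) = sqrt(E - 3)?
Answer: 142 - 65*I ≈ 142.0 - 65.0*I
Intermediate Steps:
a(M, k) = 5
v(E) = sqrt(-3 + E)
j = -2 + 5*I (j = -2 + sqrt(-3 + 2)*5 = -2 + sqrt(-1)*5 = -2 + I*5 = -2 + 5*I ≈ -2.0 + 5.0*I)
j**3 = (-2 + 5*I)**3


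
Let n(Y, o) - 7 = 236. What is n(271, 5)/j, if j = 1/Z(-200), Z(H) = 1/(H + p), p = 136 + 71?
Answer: 243/7 ≈ 34.714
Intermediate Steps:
n(Y, o) = 243 (n(Y, o) = 7 + 236 = 243)
p = 207
Z(H) = 1/(207 + H) (Z(H) = 1/(H + 207) = 1/(207 + H))
j = 7 (j = 1/(1/(207 - 200)) = 1/(1/7) = 1/(⅐) = 7)
n(271, 5)/j = 243/7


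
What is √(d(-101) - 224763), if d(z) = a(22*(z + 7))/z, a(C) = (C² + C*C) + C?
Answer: 11*I*√26086583/101 ≈ 556.26*I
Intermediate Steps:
a(C) = C + 2*C² (a(C) = (C² + C²) + C = 2*C² + C = C + 2*C²)
d(z) = (154 + 22*z)*(309 + 44*z)/z (d(z) = ((22*(z + 7))*(1 + 2*(22*(z + 7))))/z = ((22*(7 + z))*(1 + 2*(22*(7 + z))))/z = ((154 + 22*z)*(1 + 2*(154 + 22*z)))/z = ((154 + 22*z)*(1 + (308 + 44*z)))/z = ((154 + 22*z)*(309 + 44*z))/z = (154 + 22*z)*(309 + 44*z)/z)
√(d(-101) - 224763) = √((13574 + 968*(-101) + 47586/(-101)) - 224763) = √((13574 - 97768 + 47586*(-1/101)) - 224763) = √((13574 - 97768 - 47586/101) - 224763) = √(-8551180/101 - 224763) = √(-31252243/101) = 11*I*√26086583/101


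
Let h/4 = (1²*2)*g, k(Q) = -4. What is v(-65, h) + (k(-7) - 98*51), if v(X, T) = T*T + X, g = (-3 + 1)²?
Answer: -4043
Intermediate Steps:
g = 4 (g = (-2)² = 4)
h = 32 (h = 4*((1²*2)*4) = 4*((1*2)*4) = 4*(2*4) = 4*8 = 32)
v(X, T) = X + T² (v(X, T) = T² + X = X + T²)
v(-65, h) + (k(-7) - 98*51) = (-65 + 32²) + (-4 - 98*51) = (-65 + 1024) + (-4 - 4998) = 959 - 5002 = -4043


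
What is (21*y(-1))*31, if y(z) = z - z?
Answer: 0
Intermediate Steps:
y(z) = 0
(21*y(-1))*31 = (21*0)*31 = 0*31 = 0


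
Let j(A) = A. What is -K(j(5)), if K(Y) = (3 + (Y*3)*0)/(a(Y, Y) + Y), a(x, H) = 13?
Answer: -1/6 ≈ -0.16667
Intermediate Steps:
K(Y) = 3/(13 + Y) (K(Y) = (3 + (Y*3)*0)/(13 + Y) = (3 + (3*Y)*0)/(13 + Y) = (3 + 0)/(13 + Y) = 3/(13 + Y))
-K(j(5)) = -3/(13 + 5) = -3/18 = -1*1/6 = -1/6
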